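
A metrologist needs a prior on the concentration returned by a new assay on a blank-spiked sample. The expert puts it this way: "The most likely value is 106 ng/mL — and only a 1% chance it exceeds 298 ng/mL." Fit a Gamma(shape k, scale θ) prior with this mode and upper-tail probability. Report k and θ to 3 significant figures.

k ≈ 5.28, θ ≈ 24.8

Gamma(k,θ) with k>1 has mode (k−1)θ, so θ = 106/(k−1).
Need P(X < 298) = 0.99 with θ tied to k this way. Start at k = 2, θ = 106: P(X<298) ≈ 0.771.
Too low — raise k to concentrate. Iterating converges to k ≈ 5.28.
Then θ = 106/(5.28−1) ≈ 24.8.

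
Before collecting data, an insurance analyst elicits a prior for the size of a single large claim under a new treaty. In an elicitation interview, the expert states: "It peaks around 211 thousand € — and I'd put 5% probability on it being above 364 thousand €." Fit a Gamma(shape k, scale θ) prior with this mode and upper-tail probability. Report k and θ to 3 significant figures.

k ≈ 10.4, θ ≈ 22.5

Gamma(k,θ) with k>1 has mode (k−1)θ, so θ = 211/(k−1).
Need P(X < 364) = 0.95 with θ tied to k this way. Start at k = 2, θ = 211: P(X<364) ≈ 0.515.
Too low — raise k to concentrate. Iterating converges to k ≈ 10.4.
Then θ = 211/(10.4−1) ≈ 22.5.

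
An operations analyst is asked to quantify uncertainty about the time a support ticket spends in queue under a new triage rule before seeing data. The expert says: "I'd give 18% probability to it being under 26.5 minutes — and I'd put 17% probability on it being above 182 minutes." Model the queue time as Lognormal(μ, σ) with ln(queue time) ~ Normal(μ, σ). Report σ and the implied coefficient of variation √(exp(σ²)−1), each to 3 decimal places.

σ ≈ 1.031, CV ≈ 1.376

If T ~ Lognormal(μ,σ) then ln T ~ Normal(μ,σ), so the p-quantile of ln T is μ + z_p·σ.
ln(26.5) = 3.277 and ln(182) = 5.204; z_{0.18} = -0.9154, z_{0.83} = 0.9542.
σ = (5.204 − 3.277)/(0.9542 − (-0.9154)) = 1.031.
μ = 3.277 − (-0.9154)·1.031 = 4.221.
CV = √(exp(σ²)−1) = √(exp(1.0623)−1) = 1.376.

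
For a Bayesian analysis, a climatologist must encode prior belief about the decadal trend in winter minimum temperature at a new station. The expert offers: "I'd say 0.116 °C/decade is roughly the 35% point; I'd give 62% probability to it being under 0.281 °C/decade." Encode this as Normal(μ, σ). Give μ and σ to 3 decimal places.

For Normal(μ,σ), the p-quantile is μ + z_p·σ. Here z_{0.35} = -0.3853, z_{0.62} = 0.3055.
So 0.116 = μ − 0.3853σ and 0.281 = μ + 0.3055σ.
Subtracting: σ = (0.281 − 0.116)/(0.3055 − (-0.3853)) = 0.239.
Then μ = 0.116 − (-0.3853)·0.239 = 0.208.

μ = 0.208, σ = 0.239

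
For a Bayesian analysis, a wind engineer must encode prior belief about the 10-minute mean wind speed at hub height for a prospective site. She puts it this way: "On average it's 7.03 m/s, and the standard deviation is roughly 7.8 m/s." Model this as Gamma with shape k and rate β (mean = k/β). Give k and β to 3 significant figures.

For Gamma(k, rate β): mean = k/β, variance = k/β², so CV = 1/√k.
CV = SD/mean = 7.8/7.03 = 1.11, hence k = 1/CV² = 0.812.
Then β = k/mean = 0.812/7.03 = 0.116.

k ≈ 0.812, β ≈ 0.116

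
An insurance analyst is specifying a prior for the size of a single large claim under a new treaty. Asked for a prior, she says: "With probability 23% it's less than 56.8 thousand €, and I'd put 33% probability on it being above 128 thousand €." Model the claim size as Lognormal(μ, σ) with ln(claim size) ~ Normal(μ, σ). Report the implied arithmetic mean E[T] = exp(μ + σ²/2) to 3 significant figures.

E[T] ≈ 120 thousand €

If T ~ Lognormal(μ,σ) then ln T ~ Normal(μ,σ), so the p-quantile of ln T is μ + z_p·σ.
ln(56.8) = 4.04 and ln(128) = 4.852; z_{0.23} = -0.7388, z_{0.67} = 0.4399.
σ = (4.852 − 4.04)/(0.4399 − (-0.7388)) = 0.689.
μ = 4.04 − (-0.7388)·0.689 = 4.549.
E[T] = exp(μ + σ²/2) = exp(4.549 + 0.2376) = 120 thousand €.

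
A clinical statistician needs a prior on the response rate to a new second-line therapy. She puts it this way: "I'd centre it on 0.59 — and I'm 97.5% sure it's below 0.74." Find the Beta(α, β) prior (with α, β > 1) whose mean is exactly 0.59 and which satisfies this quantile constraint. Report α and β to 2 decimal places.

α ≈ 22.07, β ≈ 15.34

With mean 0.59 fixed, write α = 0.59s, β = 0.41s where s = α+β.
Need P(θ < 0.74) = 0.975 under Beta(0.59s, 0.41s). Normal approximation: (q−m)/√(m(1−m)/s) ≈ z_{0.975} = 1.96, so s ≈ 0.59·0.41·(1.96)²/(0.74−0.59)² = 41.3.
At s = 41.3: P(θ<0.74) ≈ 0.980. Adjusting to match 0.975 gives s ≈ 37.41.
So α = 0.59·37.41 ≈ 22.07, β = 0.41·37.41 ≈ 15.34.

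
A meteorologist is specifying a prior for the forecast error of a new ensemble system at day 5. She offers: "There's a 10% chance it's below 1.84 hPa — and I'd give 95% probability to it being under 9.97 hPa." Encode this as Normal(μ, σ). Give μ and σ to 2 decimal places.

For Normal(μ,σ), the p-quantile is μ + z_p·σ. Here z_{0.1} = -1.282, z_{0.95} = 1.645.
So 1.84 = μ − 1.282σ and 9.97 = μ + 1.645σ.
Subtracting: σ = (9.97 − 1.84)/(1.645 − (-1.282)) = 2.78.
Then μ = 1.84 − (-1.282)·2.78 = 5.40.

μ = 5.40, σ = 2.78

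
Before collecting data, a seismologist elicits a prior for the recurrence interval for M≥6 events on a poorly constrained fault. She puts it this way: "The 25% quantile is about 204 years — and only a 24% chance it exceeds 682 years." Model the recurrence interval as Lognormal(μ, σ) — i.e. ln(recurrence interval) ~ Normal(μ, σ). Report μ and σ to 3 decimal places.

If T ~ Lognormal(μ,σ) then ln T ~ Normal(μ,σ), so the p-quantile of ln T is μ + z_p·σ.
ln(204) = 5.318 and ln(682) = 6.525; z_{0.25} = -0.6745, z_{0.76} = 0.7063.
σ = (6.525 − 5.318)/(0.7063 − (-0.6745)) = 0.874.
μ = 5.318 − (-0.6745)·0.874 = 5.908.

μ ≈ 5.908, σ ≈ 0.874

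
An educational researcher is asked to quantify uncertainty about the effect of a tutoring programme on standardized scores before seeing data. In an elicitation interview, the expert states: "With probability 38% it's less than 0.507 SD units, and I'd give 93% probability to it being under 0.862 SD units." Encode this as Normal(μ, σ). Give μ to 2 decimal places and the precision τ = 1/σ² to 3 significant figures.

μ = 0.57, τ = 25.2

For Normal(μ,σ), the p-quantile is μ + z_p·σ. Here z_{0.38} = -0.3055, z_{0.93} = 1.476.
So 0.507 = μ − 0.3055σ and 0.862 = μ + 1.476σ.
Subtracting: σ = (0.862 − 0.507)/(1.476 − (-0.3055)) = 0.20.
Then μ = 0.507 − (-0.3055)·0.20 = 0.57.
Precision τ = 1/σ² = 1/0.1993² = 25.2.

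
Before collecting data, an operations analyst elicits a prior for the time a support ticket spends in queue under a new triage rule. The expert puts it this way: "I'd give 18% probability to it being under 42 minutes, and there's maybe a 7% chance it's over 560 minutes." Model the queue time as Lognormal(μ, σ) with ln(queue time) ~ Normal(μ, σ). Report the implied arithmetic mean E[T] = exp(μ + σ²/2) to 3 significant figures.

E[T] ≈ 204 minutes

If T ~ Lognormal(μ,σ) then ln T ~ Normal(μ,σ), so the p-quantile of ln T is μ + z_p·σ.
ln(42) = 3.738 and ln(560) = 6.328; z_{0.18} = -0.9154, z_{0.93} = 1.476.
σ = (6.328 − 3.738)/(1.476 − (-0.9154)) = 1.083.
μ = 3.738 − (-0.9154)·1.083 = 4.729.
E[T] = exp(μ + σ²/2) = exp(4.729 + 0.5867) = 204 minutes.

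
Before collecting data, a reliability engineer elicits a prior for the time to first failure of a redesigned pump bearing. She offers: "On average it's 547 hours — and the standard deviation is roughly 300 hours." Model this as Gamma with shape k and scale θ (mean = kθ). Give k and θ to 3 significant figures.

For Gamma(k, scale θ): mean = kθ, variance = kθ², so CV = 1/√k.
CV = SD/mean = 300/547 = 0.5484, hence k = 1/CV² = 3.32.
Then θ = mean/k = 547/3.32 = 165.

k ≈ 3.32, θ ≈ 165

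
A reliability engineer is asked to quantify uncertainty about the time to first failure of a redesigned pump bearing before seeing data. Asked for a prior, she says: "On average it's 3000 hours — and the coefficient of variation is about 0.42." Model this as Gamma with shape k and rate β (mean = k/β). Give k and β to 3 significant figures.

k ≈ 5.67, β ≈ 0.00189

For Gamma(k, rate β): mean = k/β, variance = k/β², so CV = 1/√k.
CV = 0.42, hence k = 1/CV² = 5.67.
Then β = k/mean = 5.67/3000 = 0.00189.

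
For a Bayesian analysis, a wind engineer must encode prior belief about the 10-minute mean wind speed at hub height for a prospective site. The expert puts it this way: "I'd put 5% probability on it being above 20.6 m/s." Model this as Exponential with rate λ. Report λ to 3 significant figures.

P(T > 20.6) = e^(−λ·20.6) = 0.05, so λ = −ln(0.05)/20.6 = 0.145.

λ ≈ 0.145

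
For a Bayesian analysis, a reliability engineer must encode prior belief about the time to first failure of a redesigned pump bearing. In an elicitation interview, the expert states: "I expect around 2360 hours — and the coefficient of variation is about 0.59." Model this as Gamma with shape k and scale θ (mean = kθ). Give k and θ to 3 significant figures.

For Gamma(k, scale θ): mean = kθ, variance = kθ², so CV = 1/√k.
CV = 0.59, hence k = 1/CV² = 2.87.
Then θ = mean/k = 2360/2.87 = 822.

k ≈ 2.87, θ ≈ 822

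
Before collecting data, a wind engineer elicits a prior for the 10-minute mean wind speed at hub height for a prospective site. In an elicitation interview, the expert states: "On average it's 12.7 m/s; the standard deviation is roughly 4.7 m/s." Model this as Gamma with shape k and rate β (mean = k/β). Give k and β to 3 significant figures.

k ≈ 7.3, β ≈ 0.575

For Gamma(k, rate β): mean = k/β, variance = k/β², so CV = 1/√k.
CV = SD/mean = 4.7/12.7 = 0.3701, hence k = 1/CV² = 7.3.
Then β = k/mean = 7.3/12.7 = 0.575.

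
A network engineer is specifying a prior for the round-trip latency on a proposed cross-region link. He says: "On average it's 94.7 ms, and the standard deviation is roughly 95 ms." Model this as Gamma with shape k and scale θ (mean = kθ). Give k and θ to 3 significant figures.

k ≈ 0.994, θ ≈ 95.3

For Gamma(k, scale θ): mean = kθ, variance = kθ², so CV = 1/√k.
CV = SD/mean = 95/94.7 = 1.003, hence k = 1/CV² = 0.994.
Then θ = mean/k = 94.7/0.994 = 95.3.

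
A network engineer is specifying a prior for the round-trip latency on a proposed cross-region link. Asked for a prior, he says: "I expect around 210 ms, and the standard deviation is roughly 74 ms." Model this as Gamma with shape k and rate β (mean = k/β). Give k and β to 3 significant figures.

For Gamma(k, rate β): mean = k/β, variance = k/β², so CV = 1/√k.
CV = SD/mean = 74/210 = 0.3524, hence k = 1/CV² = 8.05.
Then β = k/mean = 8.05/210 = 0.0383.

k ≈ 8.05, β ≈ 0.0383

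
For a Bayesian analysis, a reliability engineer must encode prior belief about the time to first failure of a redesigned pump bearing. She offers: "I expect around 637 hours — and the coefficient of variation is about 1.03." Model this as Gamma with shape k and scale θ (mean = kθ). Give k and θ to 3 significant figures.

k ≈ 0.943, θ ≈ 676

For Gamma(k, scale θ): mean = kθ, variance = kθ², so CV = 1/√k.
CV = 1.03, hence k = 1/CV² = 0.943.
Then θ = mean/k = 637/0.943 = 676.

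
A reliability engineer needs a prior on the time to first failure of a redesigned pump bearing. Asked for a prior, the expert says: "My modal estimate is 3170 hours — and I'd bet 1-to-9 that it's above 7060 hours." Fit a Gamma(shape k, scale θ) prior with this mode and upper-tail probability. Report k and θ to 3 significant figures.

Gamma(k,θ) with k>1 has mode (k−1)θ, so θ = 3170/(k−1).
Need P(X < 7060) = 0.9 with θ tied to k this way. Start at k = 2, θ = 3170: P(X<7060) ≈ 0.652.
Too low — raise k to concentrate. Iterating converges to k ≈ 4.
Then θ = 3170/(4−1) ≈ 1060.

k ≈ 4, θ ≈ 1060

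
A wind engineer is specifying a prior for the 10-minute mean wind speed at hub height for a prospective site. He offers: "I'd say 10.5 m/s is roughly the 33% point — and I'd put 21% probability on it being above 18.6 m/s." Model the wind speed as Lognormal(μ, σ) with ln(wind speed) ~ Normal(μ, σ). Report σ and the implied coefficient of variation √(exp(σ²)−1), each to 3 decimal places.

σ ≈ 0.459, CV ≈ 0.484

If T ~ Lognormal(μ,σ) then ln T ~ Normal(μ,σ), so the p-quantile of ln T is μ + z_p·σ.
ln(10.5) = 2.351 and ln(18.6) = 2.923; z_{0.33} = -0.4399, z_{0.79} = 0.8064.
σ = (2.923 − 2.351)/(0.8064 − (-0.4399)) = 0.459.
μ = 2.351 − (-0.4399)·0.459 = 2.553.
CV = √(exp(σ²)−1) = √(exp(0.2105)−1) = 0.484.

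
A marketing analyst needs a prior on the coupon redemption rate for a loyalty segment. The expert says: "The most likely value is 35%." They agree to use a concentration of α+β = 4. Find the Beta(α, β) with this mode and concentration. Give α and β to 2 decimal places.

α = 1.70, β = 2.30

For α,β > 1 the Beta mode is (α−1)/(α+β−2). With α+β = 4, the mode is (α−1)/2.
Set (α−1)/2 = 0.35 → α = 1 + 0.35·2 = 1.70.
β = 4 − α = 2.30.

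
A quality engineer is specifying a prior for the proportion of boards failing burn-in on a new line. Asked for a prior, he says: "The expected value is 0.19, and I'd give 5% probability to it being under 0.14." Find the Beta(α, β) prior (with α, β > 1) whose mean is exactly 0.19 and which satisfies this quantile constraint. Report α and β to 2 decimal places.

With mean 0.19 fixed, write α = 0.19s, β = 0.81s where s = α+β.
Need P(θ < 0.14) = 0.05 under Beta(0.19s, 0.81s). Normal approximation: (q−m)/√(m(1−m)/s) ≈ z_{0.05} = -1.64, so s ≈ 0.19·0.81·(-1.64)²/(0.14−0.19)² = 166.6.
At s = 166.6: P(θ<0.14) ≈ 0.041. Adjusting to match 0.05 gives s ≈ 150.49.
So α = 0.19·150.49 ≈ 28.59, β = 0.81·150.49 ≈ 121.89.

α ≈ 28.59, β ≈ 121.89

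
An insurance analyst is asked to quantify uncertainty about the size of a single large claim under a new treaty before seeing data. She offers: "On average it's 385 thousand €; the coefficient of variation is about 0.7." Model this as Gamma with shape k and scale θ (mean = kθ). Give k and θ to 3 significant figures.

For Gamma(k, scale θ): mean = kθ, variance = kθ², so CV = 1/√k.
CV = 0.7, hence k = 1/CV² = 2.04.
Then θ = mean/k = 385/2.04 = 189.

k ≈ 2.04, θ ≈ 189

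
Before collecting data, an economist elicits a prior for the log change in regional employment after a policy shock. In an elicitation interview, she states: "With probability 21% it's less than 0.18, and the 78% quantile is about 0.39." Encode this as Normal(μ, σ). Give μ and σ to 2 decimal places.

For Normal(μ,σ), the p-quantile is μ + z_p·σ. Here z_{0.21} = -0.8064, z_{0.78} = 0.7722.
So 0.18 = μ − 0.8064σ and 0.39 = μ + 0.7722σ.
Subtracting: σ = (0.39 − 0.18)/(0.7722 − (-0.8064)) = 0.13.
Then μ = 0.18 − (-0.8064)·0.13 = 0.29.

μ = 0.29, σ = 0.13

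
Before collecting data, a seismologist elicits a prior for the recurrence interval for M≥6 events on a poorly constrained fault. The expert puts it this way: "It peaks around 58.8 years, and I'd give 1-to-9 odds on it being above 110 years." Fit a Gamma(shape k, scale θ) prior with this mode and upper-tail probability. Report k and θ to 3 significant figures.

Gamma(k,θ) with k>1 has mode (k−1)θ, so θ = 58.8/(k−1).
Need P(X < 110) = 0.9 with θ tied to k this way. Start at k = 2, θ = 58.8: P(X<110) ≈ 0.558.
Too low — raise k to concentrate. Iterating converges to k ≈ 5.87.
Then θ = 58.8/(5.87−1) ≈ 12.1.

k ≈ 5.87, θ ≈ 12.1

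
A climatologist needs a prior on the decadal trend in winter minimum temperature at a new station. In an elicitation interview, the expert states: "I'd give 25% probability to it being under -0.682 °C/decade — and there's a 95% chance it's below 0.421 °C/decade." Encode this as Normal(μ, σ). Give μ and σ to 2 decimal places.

The p-quantile of Normal(μ,σ) is μ + z_p·σ, with z_{0.25} = -0.6745 and z_{0.95} = 1.645.
Eliminate σ: μ = (z₂·x₁ − z₁·x₂)/(z₂ − z₁) = (1.645·-0.682 − (-0.6745)·0.421)/2.319 = -0.36.
Then σ = (x₂ − x₁)/(z₂ − z₁) = (0.421 − -0.682)/2.319 = 0.48.

μ = -0.36, σ = 0.48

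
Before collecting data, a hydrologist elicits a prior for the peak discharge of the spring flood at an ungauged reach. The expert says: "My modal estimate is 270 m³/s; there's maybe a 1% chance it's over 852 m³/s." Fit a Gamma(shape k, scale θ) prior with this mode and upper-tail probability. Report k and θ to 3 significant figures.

Gamma(k,θ) with k>1 has mode (k−1)θ, so θ = 270/(k−1).
Need P(X < 852) = 0.99 with θ tied to k this way. Start at k = 2, θ = 270: P(X<852) ≈ 0.823.
Too low — raise k to concentrate. Iterating converges to k ≈ 4.37.
Then θ = 270/(4.37−1) ≈ 80.2.

k ≈ 4.37, θ ≈ 80.2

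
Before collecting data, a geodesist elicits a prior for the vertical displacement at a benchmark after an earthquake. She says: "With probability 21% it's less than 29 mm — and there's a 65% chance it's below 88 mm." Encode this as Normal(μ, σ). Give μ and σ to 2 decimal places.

For Normal(μ,σ), the p-quantile is μ + z_p·σ. Here z_{0.21} = -0.8064, z_{0.65} = 0.3853.
So 29 = μ − 0.8064σ and 88 = μ + 0.3853σ.
Subtracting: σ = (88 − 29)/(0.3853 − (-0.8064)) = 49.51.
Then μ = 29 − (-0.8064)·49.51 = 68.92.

μ = 68.92, σ = 49.51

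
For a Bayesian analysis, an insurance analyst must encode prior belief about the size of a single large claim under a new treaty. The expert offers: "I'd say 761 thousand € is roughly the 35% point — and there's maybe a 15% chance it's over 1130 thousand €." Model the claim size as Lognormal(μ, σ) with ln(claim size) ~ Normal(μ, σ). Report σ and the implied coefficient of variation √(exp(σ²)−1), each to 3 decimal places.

If T ~ Lognormal(μ,σ) then ln T ~ Normal(μ,σ), so the p-quantile of ln T is μ + z_p·σ.
ln(761) = 6.635 and ln(1130) = 7.03; z_{0.35} = -0.3853, z_{0.85} = 1.036.
σ = (7.03 − 6.635)/(1.036 − (-0.3853)) = 0.278.
μ = 6.635 − (-0.3853)·0.278 = 6.742.
CV = √(exp(σ²)−1) = √(exp(0.0773)−1) = 0.284.

σ ≈ 0.278, CV ≈ 0.284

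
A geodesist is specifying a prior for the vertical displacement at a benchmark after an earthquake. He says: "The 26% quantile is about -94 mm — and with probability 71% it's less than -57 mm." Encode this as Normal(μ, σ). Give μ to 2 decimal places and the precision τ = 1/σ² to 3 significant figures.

μ = -74.11, τ = 0.00105

The p-quantile of Normal(μ,σ) is μ + z_p·σ, with z_{0.26} = -0.6433 and z_{0.71} = 0.5534.
Eliminate σ: μ = (z₂·x₁ − z₁·x₂)/(z₂ − z₁) = (0.5534·-94 − (-0.6433)·-57)/1.197 = -74.11.
Then σ = (x₂ − x₁)/(z₂ − z₁) = (-57 − -94)/1.197 = 30.92.
Precision τ = 1/σ² = 1/30.92² = 0.00105.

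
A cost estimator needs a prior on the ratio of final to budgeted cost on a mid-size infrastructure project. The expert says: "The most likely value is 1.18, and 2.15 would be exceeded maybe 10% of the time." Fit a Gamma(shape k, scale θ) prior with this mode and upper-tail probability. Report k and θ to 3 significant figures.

Gamma(k,θ) with k>1 has mode (k−1)θ, so θ = 1.18/(k−1).
Need P(X < 2.15) = 0.9 with θ tied to k this way. Start at k = 2, θ = 1.18: P(X<2.15) ≈ 0.544.
Too low — raise k to concentrate. Iterating converges to k ≈ 6.3.
Then θ = 1.18/(6.3−1) ≈ 0.223.

k ≈ 6.3, θ ≈ 0.223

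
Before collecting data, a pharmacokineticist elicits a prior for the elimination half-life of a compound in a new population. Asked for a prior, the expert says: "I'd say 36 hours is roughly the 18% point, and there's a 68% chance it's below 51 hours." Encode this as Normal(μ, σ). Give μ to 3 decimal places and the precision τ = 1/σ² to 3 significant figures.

For Normal(μ,σ), the p-quantile is μ + z_p·σ. Here z_{0.18} = -0.9154, z_{0.68} = 0.4677.
So 36 = μ − 0.9154σ and 51 = μ + 0.4677σ.
Subtracting: σ = (51 − 36)/(0.4677 − (-0.9154)) = 10.845.
Then μ = 36 − (-0.9154)·10.845 = 45.928.
Precision τ = 1/σ² = 1/10.85² = 0.0085.

μ = 45.928, τ = 0.0085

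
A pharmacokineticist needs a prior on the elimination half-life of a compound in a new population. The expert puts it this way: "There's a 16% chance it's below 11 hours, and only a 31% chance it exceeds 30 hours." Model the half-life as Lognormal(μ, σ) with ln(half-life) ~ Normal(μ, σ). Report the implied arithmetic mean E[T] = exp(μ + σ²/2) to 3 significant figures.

E[T] ≈ 27 hours

If T ~ Lognormal(μ,σ) then ln T ~ Normal(μ,σ), so the p-quantile of ln T is μ + z_p·σ.
ln(11) = 2.398 and ln(30) = 3.401; z_{0.16} = -0.9945, z_{0.69} = 0.4959.
σ = (3.401 − 2.398)/(0.4959 − (-0.9945)) = 0.673.
μ = 2.398 − (-0.9945)·0.673 = 3.067.
E[T] = exp(μ + σ²/2) = exp(3.067 + 0.2266) = 27 hours.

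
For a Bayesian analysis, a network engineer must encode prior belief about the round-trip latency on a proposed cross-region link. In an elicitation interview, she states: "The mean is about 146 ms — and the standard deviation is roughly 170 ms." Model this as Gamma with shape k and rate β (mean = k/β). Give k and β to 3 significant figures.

k ≈ 0.738, β ≈ 0.00505

For Gamma(k, rate β): mean = k/β, variance = k/β², so CV = 1/√k.
CV = SD/mean = 170/146 = 1.164, hence k = 1/CV² = 0.738.
Then β = k/mean = 0.738/146 = 0.00505.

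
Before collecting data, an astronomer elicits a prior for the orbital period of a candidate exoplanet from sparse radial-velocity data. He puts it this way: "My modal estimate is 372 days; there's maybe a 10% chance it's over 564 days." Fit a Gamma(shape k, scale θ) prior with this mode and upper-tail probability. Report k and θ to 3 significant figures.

k ≈ 11.8, θ ≈ 34.6

Gamma(k,θ) with k>1 has mode (k−1)θ, so θ = 372/(k−1).
Need P(X < 564) = 0.9 with θ tied to k this way. Start at k = 2, θ = 372: P(X<564) ≈ 0.448.
Too low — raise k to concentrate. Iterating converges to k ≈ 11.8.
Then θ = 372/(11.8−1) ≈ 34.6.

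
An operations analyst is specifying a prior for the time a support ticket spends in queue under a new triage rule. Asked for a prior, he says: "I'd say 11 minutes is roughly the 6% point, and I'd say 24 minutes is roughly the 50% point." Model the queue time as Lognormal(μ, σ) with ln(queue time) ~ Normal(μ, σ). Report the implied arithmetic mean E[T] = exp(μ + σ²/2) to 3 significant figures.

If T ~ Lognormal(μ,σ) then ln T ~ Normal(μ,σ), so the p-quantile of ln T is μ + z_p·σ.
ln(11) = 2.398 and ln(24) = 3.178; z_{0.06} = -1.555, z_{0.5} = 0.
σ = (3.178 − 2.398)/(0 − (-1.555)) = 0.502.
μ = 2.398 − (-1.555)·0.502 = 3.178.
E[T] = exp(μ + σ²/2) = exp(3.178 + 0.1259) = 27.2 minutes.

E[T] ≈ 27.2 minutes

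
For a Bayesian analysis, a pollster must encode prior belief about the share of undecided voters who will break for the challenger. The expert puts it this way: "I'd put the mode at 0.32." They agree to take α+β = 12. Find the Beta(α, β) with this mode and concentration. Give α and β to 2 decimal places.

α = 4.20, β = 7.80

For α,β > 1 the Beta mode is (α−1)/(α+β−2). With α+β = 12, the mode is (α−1)/10.
Set (α−1)/10 = 0.32 → α = 1 + 0.32·10 = 4.20.
β = 12 − α = 7.80.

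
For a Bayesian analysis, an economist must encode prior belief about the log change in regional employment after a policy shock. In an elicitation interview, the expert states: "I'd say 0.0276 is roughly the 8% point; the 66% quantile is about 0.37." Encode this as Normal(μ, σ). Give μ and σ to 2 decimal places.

The p-quantile of Normal(μ,σ) is μ + z_p·σ, with z_{0.08} = -1.405 and z_{0.66} = 0.4125.
Eliminate σ: μ = (z₂·x₁ − z₁·x₂)/(z₂ − z₁) = (0.4125·0.0276 − (-1.405)·0.37)/1.818 = 0.29.
Then σ = (x₂ − x₁)/(z₂ − z₁) = (0.37 − 0.0276)/1.818 = 0.19.

μ = 0.29, σ = 0.19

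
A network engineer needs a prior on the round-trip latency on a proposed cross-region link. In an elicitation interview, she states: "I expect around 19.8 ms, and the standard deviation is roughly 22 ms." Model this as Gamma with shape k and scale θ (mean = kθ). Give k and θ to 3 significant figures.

k ≈ 0.81, θ ≈ 24.4

For Gamma(k, scale θ): mean = kθ, variance = kθ², so CV = 1/√k.
CV = SD/mean = 22/19.8 = 1.111, hence k = 1/CV² = 0.81.
Then θ = mean/k = 19.8/0.81 = 24.4.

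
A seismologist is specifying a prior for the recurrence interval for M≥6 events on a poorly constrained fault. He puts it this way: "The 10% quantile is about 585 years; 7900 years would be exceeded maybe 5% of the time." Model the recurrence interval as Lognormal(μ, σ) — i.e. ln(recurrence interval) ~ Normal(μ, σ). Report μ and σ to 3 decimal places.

μ ≈ 7.512, σ ≈ 0.889

If T ~ Lognormal(μ,σ) then ln T ~ Normal(μ,σ), so the p-quantile of ln T is μ + z_p·σ.
ln(585) = 6.372 and ln(7900) = 8.975; z_{0.1} = -1.282, z_{0.95} = 1.645.
σ = (8.975 − 6.372)/(1.645 − (-1.282)) = 0.889.
μ = 6.372 − (-1.282)·0.889 = 7.512.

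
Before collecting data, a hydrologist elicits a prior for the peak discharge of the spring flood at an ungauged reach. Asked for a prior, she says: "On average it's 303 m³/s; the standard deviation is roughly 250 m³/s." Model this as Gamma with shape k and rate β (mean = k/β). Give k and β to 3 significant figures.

k ≈ 1.47, β ≈ 0.00485

For Gamma(k, rate β): mean = k/β, variance = k/β², so CV = 1/√k.
CV = SD/mean = 250/303 = 0.8251, hence k = 1/CV² = 1.47.
Then β = k/mean = 1.47/303 = 0.00485.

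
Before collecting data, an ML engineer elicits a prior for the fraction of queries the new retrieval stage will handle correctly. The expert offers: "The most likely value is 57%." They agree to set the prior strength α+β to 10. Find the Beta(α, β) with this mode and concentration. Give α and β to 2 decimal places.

For α,β > 1 the Beta mode is (α−1)/(α+β−2). With α+β = 10, the mode is (α−1)/8.
Set (α−1)/8 = 0.57 → α = 1 + 0.57·8 = 5.56.
β = 10 − α = 4.44.

α = 5.56, β = 4.44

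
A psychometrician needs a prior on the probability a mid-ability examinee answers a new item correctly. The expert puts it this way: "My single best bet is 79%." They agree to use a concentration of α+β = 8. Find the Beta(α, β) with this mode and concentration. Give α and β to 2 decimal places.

For α,β > 1 the Beta mode is (α−1)/(α+β−2). With α+β = 8, the mode is (α−1)/6.
Set (α−1)/6 = 0.79 → α = 1 + 0.79·6 = 5.74.
β = 8 − α = 2.26.

α = 5.74, β = 2.26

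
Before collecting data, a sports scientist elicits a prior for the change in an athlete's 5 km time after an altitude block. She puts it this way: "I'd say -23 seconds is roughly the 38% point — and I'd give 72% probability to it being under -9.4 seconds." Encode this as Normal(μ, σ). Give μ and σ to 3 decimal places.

μ = -18.323, σ = 15.310

For Normal(μ,σ), the p-quantile is μ + z_p·σ. Here z_{0.38} = -0.3055, z_{0.72} = 0.5828.
So -23 = μ − 0.3055σ and -9.4 = μ + 0.5828σ.
Subtracting: σ = (-9.4 − -23)/(0.5828 − (-0.3055)) = 15.310.
Then μ = -23 − (-0.3055)·15.310 = -18.323.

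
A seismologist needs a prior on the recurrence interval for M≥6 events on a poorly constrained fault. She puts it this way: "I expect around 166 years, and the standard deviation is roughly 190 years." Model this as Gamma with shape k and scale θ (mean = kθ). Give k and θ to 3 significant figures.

For Gamma(k, scale θ): mean = kθ, variance = kθ², so CV = 1/√k.
CV = SD/mean = 190/166 = 1.145, hence k = 1/CV² = 0.763.
Then θ = mean/k = 166/0.763 = 217.

k ≈ 0.763, θ ≈ 217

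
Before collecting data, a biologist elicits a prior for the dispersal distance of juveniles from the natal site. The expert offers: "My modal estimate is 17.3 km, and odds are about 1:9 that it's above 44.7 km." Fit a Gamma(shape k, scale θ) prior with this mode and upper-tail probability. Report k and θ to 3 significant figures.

Gamma(k,θ) with k>1 has mode (k−1)θ, so θ = 17.3/(k−1).
Need P(X < 44.7) = 0.9 with θ tied to k this way. Start at k = 2, θ = 17.3: P(X<44.7) ≈ 0.729.
Too low — raise k to concentrate. Iterating converges to k ≈ 3.13.
Then θ = 17.3/(3.13−1) ≈ 8.13.

k ≈ 3.13, θ ≈ 8.13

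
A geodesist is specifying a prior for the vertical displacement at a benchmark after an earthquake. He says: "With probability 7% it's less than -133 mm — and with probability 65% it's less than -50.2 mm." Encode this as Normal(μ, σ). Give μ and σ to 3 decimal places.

μ = -67.343, σ = 44.490

For Normal(μ,σ), the p-quantile is μ + z_p·σ. Here z_{0.07} = -1.476, z_{0.65} = 0.3853.
So -133 = μ − 1.476σ and -50.2 = μ + 0.3853σ.
Subtracting: σ = (-50.2 − -133)/(0.3853 − (-1.476)) = 44.490.
Then μ = -133 − (-1.476)·44.490 = -67.343.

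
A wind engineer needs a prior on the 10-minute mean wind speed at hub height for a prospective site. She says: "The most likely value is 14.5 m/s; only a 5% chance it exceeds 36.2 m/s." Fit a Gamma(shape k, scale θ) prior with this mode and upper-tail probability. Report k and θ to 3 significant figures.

k ≈ 4.24, θ ≈ 4.47

Gamma(k,θ) with k>1 has mode (k−1)θ, so θ = 14.5/(k−1).
Need P(X < 36.2) = 0.95 with θ tied to k this way. Start at k = 2, θ = 14.5: P(X<36.2) ≈ 0.712.
Too low — raise k to concentrate. Iterating converges to k ≈ 4.24.
Then θ = 14.5/(4.24−1) ≈ 4.47.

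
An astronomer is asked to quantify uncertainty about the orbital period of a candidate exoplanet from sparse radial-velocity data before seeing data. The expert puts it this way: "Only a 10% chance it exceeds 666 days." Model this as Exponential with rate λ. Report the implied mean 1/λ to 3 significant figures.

P(T > 666.0) = e^(−λ·666.0) = 0.1, so λ = −ln(0.1)/666.0 = 0.00346.
Mean = 1/λ = 289 days.

mean ≈ 289 days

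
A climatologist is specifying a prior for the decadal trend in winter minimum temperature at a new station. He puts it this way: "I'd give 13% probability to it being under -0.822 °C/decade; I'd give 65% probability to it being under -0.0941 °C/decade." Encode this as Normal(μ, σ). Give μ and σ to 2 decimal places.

μ = -0.28, σ = 0.48

For Normal(μ,σ), the p-quantile is μ + z_p·σ. Here z_{0.13} = -1.126, z_{0.65} = 0.3853.
So -0.822 = μ − 1.126σ and -0.0941 = μ + 0.3853σ.
Subtracting: σ = (-0.0941 − -0.822)/(0.3853 − (-1.126)) = 0.48.
Then μ = -0.822 − (-1.126)·0.48 = -0.28.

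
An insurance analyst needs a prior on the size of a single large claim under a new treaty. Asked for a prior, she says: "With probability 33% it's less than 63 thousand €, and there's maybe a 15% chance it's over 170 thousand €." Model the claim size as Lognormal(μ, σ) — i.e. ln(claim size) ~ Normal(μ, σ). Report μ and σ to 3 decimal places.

μ ≈ 4.439, σ ≈ 0.672

If T ~ Lognormal(μ,σ) then ln T ~ Normal(μ,σ), so the p-quantile of ln T is μ + z_p·σ.
ln(63) = 4.143 and ln(170) = 5.136; z_{0.33} = -0.4399, z_{0.85} = 1.036.
σ = (5.136 − 4.143)/(1.036 − (-0.4399)) = 0.672.
μ = 4.143 − (-0.4399)·0.672 = 4.439.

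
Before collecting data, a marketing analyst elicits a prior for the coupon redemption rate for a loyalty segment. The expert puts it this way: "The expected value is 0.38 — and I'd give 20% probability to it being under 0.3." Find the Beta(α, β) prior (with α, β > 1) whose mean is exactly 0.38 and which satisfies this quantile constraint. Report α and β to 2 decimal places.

α ≈ 10.14, β ≈ 16.54

With mean 0.38 fixed, write α = 0.38s, β = 0.62s where s = α+β.
Need P(θ < 0.3) = 0.2 under Beta(0.38s, 0.62s). Normal approximation: (q−m)/√(m(1−m)/s) ≈ z_{0.2} = -0.842, so s ≈ 0.38·0.62·(-0.842)²/(0.3−0.38)² = 26.1.
At s = 26.1: P(θ<0.3) ≈ 0.203. Adjusting to match 0.2 gives s ≈ 26.68.
So α = 0.38·26.68 ≈ 10.14, β = 0.62·26.68 ≈ 16.54.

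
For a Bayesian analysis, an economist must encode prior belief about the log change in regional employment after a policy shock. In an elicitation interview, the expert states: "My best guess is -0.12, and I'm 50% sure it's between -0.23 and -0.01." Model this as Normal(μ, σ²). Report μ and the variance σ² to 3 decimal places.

μ = -0.120, σ² = 0.027

A symmetric 50% interval runs μ ± z·σ with z = 0.6745.
Half-width = 0.11, so σ = 0.11/0.6745 = 0.1631 and σ² = 0.027.
μ is the stated best guess, -0.120.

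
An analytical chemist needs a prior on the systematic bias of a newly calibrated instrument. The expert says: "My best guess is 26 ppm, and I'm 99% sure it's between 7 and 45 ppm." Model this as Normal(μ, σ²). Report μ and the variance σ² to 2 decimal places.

A symmetric 99% interval runs μ ± z·σ with z = 2.576.
Half-width = 19, so σ = 19/2.576 = 7.376 and σ² = 54.41.
μ is the stated best guess, 26.00.

μ = 26.00, σ² = 54.41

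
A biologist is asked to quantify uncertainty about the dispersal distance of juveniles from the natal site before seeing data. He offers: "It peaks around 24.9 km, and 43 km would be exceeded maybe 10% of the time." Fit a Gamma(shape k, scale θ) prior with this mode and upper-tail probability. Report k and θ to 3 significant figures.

Gamma(k,θ) with k>1 has mode (k−1)θ, so θ = 24.9/(k−1).
Need P(X < 43) = 0.9 with θ tied to k this way. Start at k = 2, θ = 24.9: P(X<43) ≈ 0.515.
Too low — raise k to concentrate. Iterating converges to k ≈ 7.35.
Then θ = 24.9/(7.35−1) ≈ 3.92.

k ≈ 7.35, θ ≈ 3.92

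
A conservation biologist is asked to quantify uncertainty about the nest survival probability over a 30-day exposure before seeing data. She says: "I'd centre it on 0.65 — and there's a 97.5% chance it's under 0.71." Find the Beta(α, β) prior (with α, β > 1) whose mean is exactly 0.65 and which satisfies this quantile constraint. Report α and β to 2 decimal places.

α ≈ 150.56, β ≈ 81.07

With mean 0.65 fixed, write α = 0.65s, β = 0.35s where s = α+β.
Need P(θ < 0.71) = 0.975 under Beta(0.65s, 0.35s). Normal approximation: (q−m)/√(m(1−m)/s) ≈ z_{0.975} = 1.96, so s ≈ 0.65·0.35·(1.96)²/(0.71−0.65)² = 242.8.
At s = 242.8: P(θ<0.71) ≈ 0.978. Adjusting to match 0.975 gives s ≈ 231.63.
So α = 0.65·231.63 ≈ 150.56, β = 0.35·231.63 ≈ 81.07.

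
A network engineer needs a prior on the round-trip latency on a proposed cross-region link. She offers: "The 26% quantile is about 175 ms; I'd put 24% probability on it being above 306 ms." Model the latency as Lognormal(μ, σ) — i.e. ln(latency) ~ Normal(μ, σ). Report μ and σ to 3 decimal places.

μ ≈ 5.431, σ ≈ 0.414

If T ~ Lognormal(μ,σ) then ln T ~ Normal(μ,σ), so the p-quantile of ln T is μ + z_p·σ.
ln(175) = 5.165 and ln(306) = 5.724; z_{0.26} = -0.6433, z_{0.76} = 0.7063.
σ = (5.724 − 5.165)/(0.7063 − (-0.6433)) = 0.414.
μ = 5.165 − (-0.6433)·0.414 = 5.431.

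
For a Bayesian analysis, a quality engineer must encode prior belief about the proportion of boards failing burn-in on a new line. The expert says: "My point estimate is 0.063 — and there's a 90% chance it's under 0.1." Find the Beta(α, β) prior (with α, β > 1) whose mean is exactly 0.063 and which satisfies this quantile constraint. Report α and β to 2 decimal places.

α ≈ 4.85, β ≈ 72.09

With mean 0.063 fixed, write α = 0.063s, β = 0.937s where s = α+β.
Need P(θ < 0.1) = 0.9 under Beta(0.063s, 0.937s). Normal approximation: (q−m)/√(m(1−m)/s) ≈ z_{0.9} = 1.28, so s ≈ 0.063·0.937·(1.28)²/(0.1−0.063)² = 70.8.
At s = 70.8: P(θ<0.1) ≈ 0.893. Adjusting to match 0.9 gives s ≈ 76.94.
So α = 0.063·76.94 ≈ 4.85, β = 0.937·76.94 ≈ 72.09.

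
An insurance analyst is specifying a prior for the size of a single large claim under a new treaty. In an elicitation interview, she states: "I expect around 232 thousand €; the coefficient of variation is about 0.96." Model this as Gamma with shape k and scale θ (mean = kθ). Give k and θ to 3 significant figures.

k ≈ 1.09, θ ≈ 214

For Gamma(k, scale θ): mean = kθ, variance = kθ², so CV = 1/√k.
CV = 0.96, hence k = 1/CV² = 1.09.
Then θ = mean/k = 232/1.09 = 214.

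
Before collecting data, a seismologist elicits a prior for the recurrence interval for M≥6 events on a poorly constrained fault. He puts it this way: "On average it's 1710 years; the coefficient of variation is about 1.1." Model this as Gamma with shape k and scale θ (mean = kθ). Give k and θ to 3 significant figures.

k ≈ 0.826, θ ≈ 2070

For Gamma(k, scale θ): mean = kθ, variance = kθ², so CV = 1/√k.
CV = 1.1, hence k = 1/CV² = 0.826.
Then θ = mean/k = 1710/0.826 = 2070.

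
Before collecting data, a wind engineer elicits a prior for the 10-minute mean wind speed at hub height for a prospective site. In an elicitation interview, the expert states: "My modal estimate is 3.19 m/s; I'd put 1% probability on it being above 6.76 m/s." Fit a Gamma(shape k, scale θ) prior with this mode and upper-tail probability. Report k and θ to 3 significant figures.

k ≈ 9.61, θ ≈ 0.37

Gamma(k,θ) with k>1 has mode (k−1)θ, so θ = 3.19/(k−1).
Need P(X < 6.76) = 0.99 with θ tied to k this way. Start at k = 2, θ = 3.19: P(X<6.76) ≈ 0.625.
Too low — raise k to concentrate. Iterating converges to k ≈ 9.61.
Then θ = 3.19/(9.61−1) ≈ 0.37.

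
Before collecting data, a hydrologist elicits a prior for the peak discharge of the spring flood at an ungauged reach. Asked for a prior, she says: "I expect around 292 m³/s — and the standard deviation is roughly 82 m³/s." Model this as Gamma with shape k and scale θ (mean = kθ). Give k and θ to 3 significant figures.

k ≈ 12.7, θ ≈ 23

For Gamma(k, scale θ): mean = kθ, variance = kθ², so CV = 1/√k.
CV = SD/mean = 82/292 = 0.2808, hence k = 1/CV² = 12.7.
Then θ = mean/k = 292/12.7 = 23.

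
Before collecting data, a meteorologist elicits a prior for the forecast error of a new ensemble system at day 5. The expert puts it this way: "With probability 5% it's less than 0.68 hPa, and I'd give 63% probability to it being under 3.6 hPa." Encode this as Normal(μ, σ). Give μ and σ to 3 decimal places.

μ = 3.110, σ = 1.477

For Normal(μ,σ), the p-quantile is μ + z_p·σ. Here z_{0.05} = -1.645, z_{0.63} = 0.3319.
So 0.68 = μ − 1.645σ and 3.6 = μ + 0.3319σ.
Subtracting: σ = (3.6 − 0.68)/(0.3319 − (-1.645)) = 1.477.
Then μ = 0.68 − (-1.645)·1.477 = 3.110.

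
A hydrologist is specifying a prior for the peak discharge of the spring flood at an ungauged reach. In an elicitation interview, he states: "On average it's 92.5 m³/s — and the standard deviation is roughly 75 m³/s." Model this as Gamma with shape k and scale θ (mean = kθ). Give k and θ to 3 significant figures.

k ≈ 1.52, θ ≈ 60.8

For Gamma(k, scale θ): mean = kθ, variance = kθ², so CV = 1/√k.
CV = SD/mean = 75/92.5 = 0.8108, hence k = 1/CV² = 1.52.
Then θ = mean/k = 92.5/1.52 = 60.8.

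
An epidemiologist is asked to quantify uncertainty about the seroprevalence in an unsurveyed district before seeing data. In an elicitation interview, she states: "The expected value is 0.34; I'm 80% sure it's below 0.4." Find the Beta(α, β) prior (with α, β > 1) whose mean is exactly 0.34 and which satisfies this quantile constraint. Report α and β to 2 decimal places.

With mean 0.34 fixed, write α = 0.34s, β = 0.66s where s = α+β.
Need P(θ < 0.4) = 0.8 under Beta(0.34s, 0.66s). Normal approximation: (q−m)/√(m(1−m)/s) ≈ z_{0.8} = 0.842, so s ≈ 0.34·0.66·(0.842)²/(0.4−0.34)² = 44.2.
At s = 44.2: P(θ<0.4) ≈ 0.803. Adjusting to match 0.8 gives s ≈ 43.12.
So α = 0.34·43.12 ≈ 14.66, β = 0.66·43.12 ≈ 28.46.

α ≈ 14.66, β ≈ 28.46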